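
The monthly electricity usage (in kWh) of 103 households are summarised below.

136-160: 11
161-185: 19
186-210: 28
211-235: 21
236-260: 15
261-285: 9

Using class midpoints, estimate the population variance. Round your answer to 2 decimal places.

1284.64

Midpoints: 148, 173, 198, 223, 248, 273
n = 103, Σfm = 21319, mean = 206.9806
Σfm² = 4544937
Σf(m − x̄)² = Σfm² − (Σfm)²/n = 4544937 − 21319²/103 = 132317.9612
Population variance = 132317.9612 / 103 = 1284.6404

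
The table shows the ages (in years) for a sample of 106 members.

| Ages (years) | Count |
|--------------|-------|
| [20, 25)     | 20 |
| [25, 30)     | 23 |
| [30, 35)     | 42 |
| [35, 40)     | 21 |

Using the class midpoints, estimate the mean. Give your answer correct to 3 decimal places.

30.519

Midpoints: 22.5, 27.5, 32.5, 37.5
Σfm = 20×22.5 + 23×27.5 + 42×32.5 + 21×37.5 = 3235
n = Σf = 106
Mean = 3235 / 106 = 30.5189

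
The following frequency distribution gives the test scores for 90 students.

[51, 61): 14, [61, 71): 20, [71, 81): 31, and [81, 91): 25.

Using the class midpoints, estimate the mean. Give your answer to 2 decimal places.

Midpoints: 56, 66, 76, 86
Σfm = 14×56 + 20×66 + 31×76 + 25×86 = 6610
n = Σf = 90
Mean = 6610 / 90 = 73.4444

73.44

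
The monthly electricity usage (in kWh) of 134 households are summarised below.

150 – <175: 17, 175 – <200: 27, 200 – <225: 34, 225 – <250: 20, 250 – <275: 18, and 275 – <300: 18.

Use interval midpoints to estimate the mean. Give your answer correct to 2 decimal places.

Midpoints: 162.5, 187.5, 212.5, 237.5, 262.5, 287.5
Σfm = 17×162.5 + 27×187.5 + 34×212.5 + 20×237.5 + 18×262.5 + 18×287.5 = 29700
n = Σf = 134
Mean = 29700 / 134 = 221.6418

221.64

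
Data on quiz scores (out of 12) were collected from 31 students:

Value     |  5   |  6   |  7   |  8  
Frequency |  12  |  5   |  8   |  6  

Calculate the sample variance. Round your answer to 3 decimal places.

Values: 5, 6, 7, 8
n = 31, Σfx = 194, mean = 6.2581
Σfx² = 1256
Σf(x − x̄)² = Σfx² − (Σfx)²/n = 1256 − 194²/31 = 41.9355
Sample variance = 41.9355 / 30 = 1.3978

1.398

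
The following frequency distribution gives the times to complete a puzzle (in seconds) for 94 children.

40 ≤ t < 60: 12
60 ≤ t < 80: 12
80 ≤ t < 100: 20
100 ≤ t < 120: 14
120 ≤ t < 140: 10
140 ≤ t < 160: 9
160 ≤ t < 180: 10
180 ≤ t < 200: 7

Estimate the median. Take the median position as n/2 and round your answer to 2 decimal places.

104.29

Cumulative frequencies: 12, 24, 44, 58, 68, 77, 87, 94
n = 94; position = n/2 = 47.
This falls in the class 100 ≤ t < 120: L = 100, F = 44, f = 14, h = 20.
Median ≈ 100 + ((47 − 44) / 14) × 20 = 104.2857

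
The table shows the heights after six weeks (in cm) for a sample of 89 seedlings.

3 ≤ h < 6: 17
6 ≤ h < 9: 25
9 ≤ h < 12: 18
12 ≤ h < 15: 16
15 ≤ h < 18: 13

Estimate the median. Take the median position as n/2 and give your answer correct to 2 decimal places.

Cumulative frequencies: 17, 42, 60, 76, 89
n = 89; position = n/2 = 44.5.
This falls in the class 9 ≤ h < 12: L = 9, F = 42, f = 18, h = 3.
Median ≈ 9 + ((44.5 − 42) / 18) × 3 = 9.4167

9.42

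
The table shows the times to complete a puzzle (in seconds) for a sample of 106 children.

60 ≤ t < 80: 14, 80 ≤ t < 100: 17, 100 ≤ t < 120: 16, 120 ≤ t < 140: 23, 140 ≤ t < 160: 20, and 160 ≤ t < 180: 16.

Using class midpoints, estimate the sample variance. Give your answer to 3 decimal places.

Midpoints: 70, 90, 110, 130, 150, 170
n = 106, Σfm = 12980, mean = 122.4528
Σfm² = 1701000
Σf(m − x̄)² = Σfm² − (Σfm)²/n = 1701000 − 12980²/106 = 111562.2642
Sample variance = 111562.2642 / 105 = 1062.4978

1062.498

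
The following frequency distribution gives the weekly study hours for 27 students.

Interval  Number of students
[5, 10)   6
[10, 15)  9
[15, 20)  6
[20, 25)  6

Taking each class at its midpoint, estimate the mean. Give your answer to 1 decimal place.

Midpoints: 7.5, 12.5, 17.5, 22.5
Σfm = 6×7.5 + 9×12.5 + 6×17.5 + 6×22.5 = 397.5
n = Σf = 27
Mean = 397.5 / 27 = 14.7222

14.7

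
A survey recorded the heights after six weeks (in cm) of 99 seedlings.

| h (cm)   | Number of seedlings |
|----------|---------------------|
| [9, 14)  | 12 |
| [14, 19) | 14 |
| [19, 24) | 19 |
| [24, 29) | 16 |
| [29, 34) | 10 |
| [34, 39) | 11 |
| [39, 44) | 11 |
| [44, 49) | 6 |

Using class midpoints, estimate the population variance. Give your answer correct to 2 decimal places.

Midpoints: 11.5, 16.5, 21.5, 26.5, 31.5, 36.5, 41.5, 46.5
n = 99, Σfm = 2653.5, mean = 26.8030
Σfm² = 81912.75
Σf(m − x̄)² = Σfm² − (Σfm)²/n = 81912.75 − 2653.5²/99 = 10790.9091
Population variance = 10790.9091 / 99 = 108.9991

109.00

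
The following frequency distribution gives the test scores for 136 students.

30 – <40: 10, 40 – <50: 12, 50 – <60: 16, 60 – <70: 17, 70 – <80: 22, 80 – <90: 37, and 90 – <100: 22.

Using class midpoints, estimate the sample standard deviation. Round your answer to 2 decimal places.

18.45

Midpoints: 35, 45, 55, 65, 75, 85, 95
n = 136, Σfm = 9760, mean = 71.7647
Σfm² = 746400
Σf(m − x̄)² = Σfm² − (Σfm)²/n = 746400 − 9760²/136 = 45976.4706
Sample variance = 45976.4706 / 135 = 340.5664
Standard deviation = √340.5664 = 18.4544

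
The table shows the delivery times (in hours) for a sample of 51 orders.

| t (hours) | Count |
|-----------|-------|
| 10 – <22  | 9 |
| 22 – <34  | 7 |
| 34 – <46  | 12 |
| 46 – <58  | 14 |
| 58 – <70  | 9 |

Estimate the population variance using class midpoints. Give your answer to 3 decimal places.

259.875

Midpoints: 16, 28, 40, 52, 64
n = 51, Σfm = 2124, mean = 41.6471
Σfm² = 101712
Σf(m − x̄)² = Σfm² − (Σfm)²/n = 101712 − 2124²/51 = 13253.6471
Population variance = 13253.6471 / 51 = 259.8754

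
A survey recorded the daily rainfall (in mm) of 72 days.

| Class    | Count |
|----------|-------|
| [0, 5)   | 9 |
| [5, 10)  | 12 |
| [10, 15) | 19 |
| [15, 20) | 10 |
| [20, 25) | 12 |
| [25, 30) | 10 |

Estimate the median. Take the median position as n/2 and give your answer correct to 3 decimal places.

Cumulative frequencies: 9, 21, 40, 50, 62, 72
n = 72; position = n/2 = 36.
This falls in the class [10, 15): L = 10, F = 21, f = 19, h = 5.
Median ≈ 10 + ((36 − 21) / 19) × 5 = 13.9474

13.947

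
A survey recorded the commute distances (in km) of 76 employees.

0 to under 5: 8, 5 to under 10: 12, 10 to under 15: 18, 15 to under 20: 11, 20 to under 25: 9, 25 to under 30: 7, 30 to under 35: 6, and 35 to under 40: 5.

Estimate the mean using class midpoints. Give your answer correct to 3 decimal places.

Midpoints: 2.5, 7.5, 12.5, 17.5, 22.5, 27.5, 32.5, 37.5
Σfm = 8×2.5 + 12×7.5 + 18×12.5 + 11×17.5 + 9×22.5 + 7×27.5 + 6×32.5 + 5×37.5 = 1305
n = Σf = 76
Mean = 1305 / 76 = 17.1711

17.171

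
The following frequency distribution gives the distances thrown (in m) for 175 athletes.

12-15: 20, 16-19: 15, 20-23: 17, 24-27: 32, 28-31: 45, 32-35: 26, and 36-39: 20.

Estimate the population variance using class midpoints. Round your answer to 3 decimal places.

52.271

Midpoints: 13.5, 17.5, 21.5, 25.5, 29.5, 33.5, 37.5
n = 175, Σfm = 4662.5, mean = 26.6429
Σfm² = 133369.75
Σf(m − x̄)² = Σfm² − (Σfm)²/n = 133369.75 − 4662.5²/175 = 9147.4286
Population variance = 9147.4286 / 175 = 52.2710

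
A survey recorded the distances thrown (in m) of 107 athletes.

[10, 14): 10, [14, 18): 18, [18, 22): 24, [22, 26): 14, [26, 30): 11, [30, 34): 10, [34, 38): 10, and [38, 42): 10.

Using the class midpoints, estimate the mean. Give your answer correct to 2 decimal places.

24.41

Midpoints: 12, 16, 20, 24, 28, 32, 36, 40
Σfm = 10×12 + 18×16 + 24×20 + 14×24 + 11×28 + 10×32 + 10×36 + 10×40 = 2612
n = Σf = 107
Mean = 2612 / 107 = 24.4112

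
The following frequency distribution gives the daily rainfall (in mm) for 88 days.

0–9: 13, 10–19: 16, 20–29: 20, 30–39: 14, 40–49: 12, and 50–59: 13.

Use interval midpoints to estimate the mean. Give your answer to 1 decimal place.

28.5

Midpoints: 4.5, 14.5, 24.5, 34.5, 44.5, 54.5
Σfm = 13×4.5 + 16×14.5 + 20×24.5 + 14×34.5 + 12×44.5 + 13×54.5 = 2506
n = Σf = 88
Mean = 2506 / 88 = 28.4773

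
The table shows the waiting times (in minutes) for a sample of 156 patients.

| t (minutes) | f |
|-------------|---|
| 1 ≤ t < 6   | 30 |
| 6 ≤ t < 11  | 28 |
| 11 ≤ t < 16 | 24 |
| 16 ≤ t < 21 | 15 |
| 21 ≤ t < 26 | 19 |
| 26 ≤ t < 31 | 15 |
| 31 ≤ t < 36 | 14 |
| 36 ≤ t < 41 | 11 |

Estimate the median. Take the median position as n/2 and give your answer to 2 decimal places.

15.17

Cumulative frequencies: 30, 58, 82, 97, 116, 131, 145, 156
n = 156; position = n/2 = 78.
This falls in the class 11 ≤ t < 16: L = 11, F = 58, f = 24, h = 5.
Median ≈ 11 + ((78 − 58) / 24) × 5 = 15.1667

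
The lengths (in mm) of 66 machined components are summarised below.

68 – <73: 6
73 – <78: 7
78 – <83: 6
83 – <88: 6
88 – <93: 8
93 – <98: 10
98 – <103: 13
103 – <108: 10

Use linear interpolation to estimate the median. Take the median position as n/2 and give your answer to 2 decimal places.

Cumulative frequencies: 6, 13, 19, 25, 33, 43, 56, 66
n = 66; position = n/2 = 33.
This falls in the class 88 – <93: L = 88, F = 25, f = 8, h = 5.
Median ≈ 88 + ((33 − 25) / 8) × 5 = 93.0000

93.00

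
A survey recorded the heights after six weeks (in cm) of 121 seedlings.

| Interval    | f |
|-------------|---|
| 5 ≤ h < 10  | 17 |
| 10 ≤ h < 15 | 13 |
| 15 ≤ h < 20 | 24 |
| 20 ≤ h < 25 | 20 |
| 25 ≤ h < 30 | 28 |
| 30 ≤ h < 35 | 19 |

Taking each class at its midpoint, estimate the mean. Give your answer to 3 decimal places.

Midpoints: 7.5, 12.5, 17.5, 22.5, 27.5, 32.5
Σfm = 17×7.5 + 13×12.5 + 24×17.5 + 20×22.5 + 28×27.5 + 19×32.5 = 2547.5
n = Σf = 121
Mean = 2547.5 / 121 = 21.0537

21.054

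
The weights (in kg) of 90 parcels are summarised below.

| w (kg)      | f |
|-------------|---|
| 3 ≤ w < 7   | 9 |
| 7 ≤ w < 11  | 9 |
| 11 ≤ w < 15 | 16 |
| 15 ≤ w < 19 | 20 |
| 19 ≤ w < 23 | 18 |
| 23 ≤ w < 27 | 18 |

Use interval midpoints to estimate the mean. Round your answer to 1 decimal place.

16.7

Midpoints: 5, 9, 13, 17, 21, 25
Σfm = 9×5 + 9×9 + 16×13 + 20×17 + 18×21 + 18×25 = 1502
n = Σf = 90
Mean = 1502 / 90 = 16.6889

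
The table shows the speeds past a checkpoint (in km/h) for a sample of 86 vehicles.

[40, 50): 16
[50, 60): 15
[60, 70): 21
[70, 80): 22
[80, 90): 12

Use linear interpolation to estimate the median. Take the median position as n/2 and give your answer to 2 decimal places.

Cumulative frequencies: 16, 31, 52, 74, 86
n = 86; position = n/2 = 43.
This falls in the class [60, 70): L = 60, F = 31, f = 21, h = 10.
Median ≈ 60 + ((43 − 31) / 21) × 10 = 65.7143

65.71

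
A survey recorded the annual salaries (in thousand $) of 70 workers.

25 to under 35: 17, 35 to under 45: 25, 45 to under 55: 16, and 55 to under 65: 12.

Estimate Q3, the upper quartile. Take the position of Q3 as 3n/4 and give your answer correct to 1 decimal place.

Cumulative frequencies: 17, 42, 58, 70
n = 70; position = 3n/4 = 52.5.
This falls in the class 45 to under 55: L = 45, F = 42, f = 16, h = 10.
Upper quartile ≈ 45 + ((52.5 − 42) / 16) × 10 = 51.5625

51.6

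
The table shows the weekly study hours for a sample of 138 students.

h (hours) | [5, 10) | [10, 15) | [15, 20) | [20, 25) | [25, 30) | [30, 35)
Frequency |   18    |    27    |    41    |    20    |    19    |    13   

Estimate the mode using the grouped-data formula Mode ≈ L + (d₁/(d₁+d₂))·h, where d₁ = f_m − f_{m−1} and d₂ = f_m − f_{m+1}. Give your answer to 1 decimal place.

17.0

Modal class: [15, 20) (highest frequency 41).
d₁ = 41 − 27 = 14, d₂ = 41 − 20 = 21
Mode ≈ 15 + (14/(14+21)) × 5 = 15 + 2.0000 = 17.0000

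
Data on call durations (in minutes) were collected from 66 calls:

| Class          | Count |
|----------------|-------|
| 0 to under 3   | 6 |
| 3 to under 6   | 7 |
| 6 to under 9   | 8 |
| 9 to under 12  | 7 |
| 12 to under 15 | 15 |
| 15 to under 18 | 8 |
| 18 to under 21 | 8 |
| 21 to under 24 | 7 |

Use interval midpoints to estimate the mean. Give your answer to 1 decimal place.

12.5

Midpoints: 1.5, 4.5, 7.5, 10.5, 13.5, 16.5, 19.5, 22.5
Σfm = 6×1.5 + 7×4.5 + 8×7.5 + 7×10.5 + 15×13.5 + 8×16.5 + 8×19.5 + 7×22.5 = 822
n = Σf = 66
Mean = 822 / 66 = 12.4545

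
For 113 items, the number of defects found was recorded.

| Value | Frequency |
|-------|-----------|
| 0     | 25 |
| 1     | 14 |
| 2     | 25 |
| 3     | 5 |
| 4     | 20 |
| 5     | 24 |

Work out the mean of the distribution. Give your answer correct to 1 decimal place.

2.5

Values: 0, 1, 2, 3, 4, 5
Σfx = 25×0 + 14×1 + 25×2 + 5×3 + 20×4 + 24×5 = 279
n = Σf = 113
Mean = 279 / 113 = 2.4690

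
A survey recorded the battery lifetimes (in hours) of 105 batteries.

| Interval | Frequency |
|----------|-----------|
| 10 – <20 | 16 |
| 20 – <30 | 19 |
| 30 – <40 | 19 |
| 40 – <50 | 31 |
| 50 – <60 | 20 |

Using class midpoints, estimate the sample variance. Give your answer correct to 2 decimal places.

182.88

Midpoints: 15, 25, 35, 45, 55
n = 105, Σfm = 3875, mean = 36.9048
Σfm² = 162025
Σf(m − x̄)² = Σfm² − (Σfm)²/n = 162025 − 3875²/105 = 19019.0476
Sample variance = 19019.0476 / 104 = 182.8755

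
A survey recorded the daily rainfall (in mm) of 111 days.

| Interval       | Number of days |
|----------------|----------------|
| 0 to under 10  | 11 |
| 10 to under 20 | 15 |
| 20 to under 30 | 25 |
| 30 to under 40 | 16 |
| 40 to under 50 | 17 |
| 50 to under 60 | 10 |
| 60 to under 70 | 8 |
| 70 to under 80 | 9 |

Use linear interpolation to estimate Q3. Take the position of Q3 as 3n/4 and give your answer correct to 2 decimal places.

Cumulative frequencies: 11, 26, 51, 67, 84, 94, 102, 111
n = 111; position = 3n/4 = 83.25.
This falls in the class 40 to under 50: L = 40, F = 67, f = 17, h = 10.
Upper quartile ≈ 40 + ((83.25 − 67) / 17) × 10 = 49.5588

49.56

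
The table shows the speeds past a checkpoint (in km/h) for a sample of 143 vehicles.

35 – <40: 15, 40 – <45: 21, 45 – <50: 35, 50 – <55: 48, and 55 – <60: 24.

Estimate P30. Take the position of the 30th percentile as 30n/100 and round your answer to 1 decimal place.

Cumulative frequencies: 15, 36, 71, 119, 143
n = 143; position = 30n/100 = 42.9.
This falls in the class 45 – <50: L = 45, F = 36, f = 35, h = 5.
30th percentile ≈ 45 + ((42.9 − 36) / 35) × 5 = 45.9857

46.0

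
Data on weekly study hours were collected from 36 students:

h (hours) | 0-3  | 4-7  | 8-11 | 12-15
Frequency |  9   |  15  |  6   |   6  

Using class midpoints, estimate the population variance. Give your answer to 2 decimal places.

16.33

Midpoints: 1.5, 5.5, 9.5, 13.5
n = 36, Σfm = 234, mean = 6.5000
Σfm² = 2109
Σf(m − x̄)² = Σfm² − (Σfm)²/n = 2109 − 234²/36 = 588.0000
Population variance = 588.0000 / 36 = 16.3333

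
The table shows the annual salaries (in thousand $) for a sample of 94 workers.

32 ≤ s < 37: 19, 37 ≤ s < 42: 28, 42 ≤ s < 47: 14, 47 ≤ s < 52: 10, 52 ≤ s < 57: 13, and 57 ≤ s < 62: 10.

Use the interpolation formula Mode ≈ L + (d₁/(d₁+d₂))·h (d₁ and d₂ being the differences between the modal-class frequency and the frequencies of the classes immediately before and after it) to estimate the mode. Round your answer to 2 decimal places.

38.96

Modal class: 37 ≤ s < 42 (highest frequency 28).
d₁ = 28 − 19 = 9, d₂ = 28 − 14 = 14
Mode ≈ 37 + (9/(9+14)) × 5 = 37 + 1.9565 = 38.9565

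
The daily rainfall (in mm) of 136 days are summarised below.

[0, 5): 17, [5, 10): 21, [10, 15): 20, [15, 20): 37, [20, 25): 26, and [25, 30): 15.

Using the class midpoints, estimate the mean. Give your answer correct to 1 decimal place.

15.4

Midpoints: 2.5, 7.5, 12.5, 17.5, 22.5, 27.5
Σfm = 17×2.5 + 21×7.5 + 20×12.5 + 37×17.5 + 26×22.5 + 15×27.5 = 2095
n = Σf = 136
Mean = 2095 / 136 = 15.4044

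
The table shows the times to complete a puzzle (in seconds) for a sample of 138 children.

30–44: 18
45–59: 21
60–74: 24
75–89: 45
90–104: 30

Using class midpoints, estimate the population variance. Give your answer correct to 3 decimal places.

393.431

Midpoints: 37, 52, 67, 82, 97
n = 138, Σfm = 9966, mean = 72.2174
Σfm² = 774012
Σf(m − x̄)² = Σfm² − (Σfm)²/n = 774012 − 9966²/138 = 54293.4783
Population variance = 54293.4783 / 138 = 393.4310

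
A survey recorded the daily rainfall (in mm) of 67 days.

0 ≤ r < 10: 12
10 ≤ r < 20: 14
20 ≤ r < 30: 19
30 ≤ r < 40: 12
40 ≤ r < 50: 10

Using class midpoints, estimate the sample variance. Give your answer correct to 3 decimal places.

171.913

Midpoints: 5, 15, 25, 35, 45
n = 67, Σfm = 1615, mean = 24.1045
Σfm² = 50275
Σf(m − x̄)² = Σfm² − (Σfm)²/n = 50275 − 1615²/67 = 11346.2687
Sample variance = 11346.2687 / 66 = 171.9132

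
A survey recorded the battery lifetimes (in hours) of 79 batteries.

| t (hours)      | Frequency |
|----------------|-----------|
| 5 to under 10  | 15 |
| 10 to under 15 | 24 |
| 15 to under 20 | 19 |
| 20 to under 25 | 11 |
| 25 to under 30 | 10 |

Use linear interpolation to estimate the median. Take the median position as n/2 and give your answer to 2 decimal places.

15.13

Cumulative frequencies: 15, 39, 58, 69, 79
n = 79; position = n/2 = 39.5.
This falls in the class 15 to under 20: L = 15, F = 39, f = 19, h = 5.
Median ≈ 15 + ((39.5 − 39) / 19) × 5 = 15.1316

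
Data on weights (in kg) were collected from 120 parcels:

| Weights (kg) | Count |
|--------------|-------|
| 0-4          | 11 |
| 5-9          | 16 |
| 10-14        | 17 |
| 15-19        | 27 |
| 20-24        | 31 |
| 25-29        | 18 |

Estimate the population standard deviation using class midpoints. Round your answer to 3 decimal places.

7.653

Midpoints: 2, 7, 12, 17, 22, 27
n = 120, Σfm = 1965, mean = 16.3750
Σfm² = 39205
Σf(m − x̄)² = Σfm² − (Σfm)²/n = 39205 − 1965²/120 = 7028.1250
Population variance = 7028.1250 / 120 = 58.5677
Standard deviation = √58.5677 = 7.6530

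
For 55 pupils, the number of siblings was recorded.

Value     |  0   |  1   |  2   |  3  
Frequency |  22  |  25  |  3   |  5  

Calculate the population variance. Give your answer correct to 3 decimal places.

Values: 0, 1, 2, 3
n = 55, Σfx = 46, mean = 0.8364
Σfx² = 82
Σf(x − x̄)² = Σfx² − (Σfx)²/n = 82 − 46²/55 = 43.5273
Population variance = 43.5273 / 55 = 0.7914

0.791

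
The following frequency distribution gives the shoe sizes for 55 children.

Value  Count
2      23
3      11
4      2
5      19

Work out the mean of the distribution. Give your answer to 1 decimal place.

Values: 2, 3, 4, 5
Σfx = 23×2 + 11×3 + 2×4 + 19×5 = 182
n = Σf = 55
Mean = 182 / 55 = 3.3091

3.3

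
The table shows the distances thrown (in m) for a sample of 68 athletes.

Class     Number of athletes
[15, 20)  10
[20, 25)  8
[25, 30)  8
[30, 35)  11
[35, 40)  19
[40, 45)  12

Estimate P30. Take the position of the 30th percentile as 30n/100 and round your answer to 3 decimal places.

26.500

Cumulative frequencies: 10, 18, 26, 37, 56, 68
n = 68; position = 30n/100 = 20.4.
This falls in the class [25, 30): L = 25, F = 18, f = 8, h = 5.
30th percentile ≈ 25 + ((20.4 − 18) / 8) × 5 = 26.5000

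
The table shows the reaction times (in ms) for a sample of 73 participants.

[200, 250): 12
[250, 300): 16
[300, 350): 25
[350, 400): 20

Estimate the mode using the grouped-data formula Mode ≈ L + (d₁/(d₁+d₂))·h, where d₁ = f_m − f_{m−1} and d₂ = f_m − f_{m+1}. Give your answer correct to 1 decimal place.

Modal class: [300, 350) (highest frequency 25).
d₁ = 25 − 16 = 9, d₂ = 25 − 20 = 5
Mode ≈ 300 + (9/(9+5)) × 50 = 300 + 32.1429 = 332.1429

332.1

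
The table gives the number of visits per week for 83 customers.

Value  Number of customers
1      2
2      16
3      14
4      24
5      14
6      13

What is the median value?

Cumulative frequencies: 2, 18, 32, 56, 70, 83
n = 83, so the median is the value in position (n+1)/2 = 42.
Position 42 falls at value 4.

4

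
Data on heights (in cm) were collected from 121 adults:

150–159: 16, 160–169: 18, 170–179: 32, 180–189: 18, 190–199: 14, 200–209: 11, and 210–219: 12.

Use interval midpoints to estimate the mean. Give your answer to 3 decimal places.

Midpoints: 154.5, 164.5, 174.5, 184.5, 194.5, 204.5, 214.5
Σfm = 16×154.5 + 18×164.5 + 32×174.5 + 18×184.5 + 14×194.5 + 11×204.5 + 12×214.5 = 21884.5
n = Σf = 121
Mean = 21884.5 / 121 = 180.8636

180.864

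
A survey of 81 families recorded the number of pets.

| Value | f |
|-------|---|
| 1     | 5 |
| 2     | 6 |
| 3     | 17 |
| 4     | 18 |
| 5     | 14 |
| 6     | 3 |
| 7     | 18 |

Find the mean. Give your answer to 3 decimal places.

4.370

Values: 1, 2, 3, 4, 5, 6, 7
Σfx = 5×1 + 6×2 + 17×3 + 18×4 + 14×5 + 3×6 + 18×7 = 354
n = Σf = 81
Mean = 354 / 81 = 4.3704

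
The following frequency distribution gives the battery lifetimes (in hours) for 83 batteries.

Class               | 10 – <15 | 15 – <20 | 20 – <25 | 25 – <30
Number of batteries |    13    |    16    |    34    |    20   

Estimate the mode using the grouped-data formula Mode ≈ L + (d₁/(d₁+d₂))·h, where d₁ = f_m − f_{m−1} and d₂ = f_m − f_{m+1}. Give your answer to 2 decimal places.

22.81

Modal class: 20 – <25 (highest frequency 34).
d₁ = 34 − 16 = 18, d₂ = 34 − 20 = 14
Mode ≈ 20 + (18/(18+14)) × 5 = 20 + 2.8125 = 22.8125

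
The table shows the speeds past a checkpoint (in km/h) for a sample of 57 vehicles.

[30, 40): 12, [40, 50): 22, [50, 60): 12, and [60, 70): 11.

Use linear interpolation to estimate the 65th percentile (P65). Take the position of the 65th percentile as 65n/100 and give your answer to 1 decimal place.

52.5

Cumulative frequencies: 12, 34, 46, 57
n = 57; position = 65n/100 = 37.05.
This falls in the class [50, 60): L = 50, F = 34, f = 12, h = 10.
65th percentile ≈ 50 + ((37.05 − 34) / 12) × 10 = 52.5417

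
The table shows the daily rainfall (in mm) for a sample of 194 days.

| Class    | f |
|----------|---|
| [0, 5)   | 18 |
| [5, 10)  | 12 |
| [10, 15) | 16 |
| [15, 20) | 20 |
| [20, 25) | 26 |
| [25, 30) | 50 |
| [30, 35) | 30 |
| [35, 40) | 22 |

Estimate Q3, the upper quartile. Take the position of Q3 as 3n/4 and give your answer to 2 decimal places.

Cumulative frequencies: 18, 30, 46, 66, 92, 142, 172, 194
n = 194; position = 3n/4 = 145.5.
This falls in the class [30, 35): L = 30, F = 142, f = 30, h = 5.
Upper quartile ≈ 30 + ((145.5 − 142) / 30) × 5 = 30.5833

30.58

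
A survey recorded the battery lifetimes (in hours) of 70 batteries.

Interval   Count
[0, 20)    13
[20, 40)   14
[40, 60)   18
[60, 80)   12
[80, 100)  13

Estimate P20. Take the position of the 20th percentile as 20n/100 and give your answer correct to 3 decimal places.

Cumulative frequencies: 13, 27, 45, 57, 70
n = 70; position = 20n/100 = 14.
This falls in the class [20, 40): L = 20, F = 13, f = 14, h = 20.
20th percentile ≈ 20 + ((14 − 13) / 14) × 20 = 21.4286

21.429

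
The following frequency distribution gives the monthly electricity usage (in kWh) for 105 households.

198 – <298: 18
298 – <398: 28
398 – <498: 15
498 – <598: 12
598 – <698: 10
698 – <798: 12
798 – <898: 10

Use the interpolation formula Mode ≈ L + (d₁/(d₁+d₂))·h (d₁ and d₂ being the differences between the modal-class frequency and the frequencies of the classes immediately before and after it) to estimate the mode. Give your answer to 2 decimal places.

341.48

Modal class: 298 – <398 (highest frequency 28).
d₁ = 28 − 18 = 10, d₂ = 28 − 15 = 13
Mode ≈ 298 + (10/(10+13)) × 100 = 298 + 43.4783 = 341.4783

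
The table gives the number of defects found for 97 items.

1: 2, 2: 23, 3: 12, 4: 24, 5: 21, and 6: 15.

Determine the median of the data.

4

Cumulative frequencies: 2, 25, 37, 61, 82, 97
n = 97, so the median is the value in position (n+1)/2 = 49.
Position 49 falls at value 4.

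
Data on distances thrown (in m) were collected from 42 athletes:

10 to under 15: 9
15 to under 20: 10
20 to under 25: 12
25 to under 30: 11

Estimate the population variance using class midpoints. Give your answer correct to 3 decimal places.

29.833

Midpoints: 12.5, 17.5, 22.5, 27.5
n = 42, Σfm = 860, mean = 20.4762
Σfm² = 18862.5
Σf(m − x̄)² = Σfm² − (Σfm)²/n = 18862.5 − 860²/42 = 1252.9762
Population variance = 1252.9762 / 42 = 29.8328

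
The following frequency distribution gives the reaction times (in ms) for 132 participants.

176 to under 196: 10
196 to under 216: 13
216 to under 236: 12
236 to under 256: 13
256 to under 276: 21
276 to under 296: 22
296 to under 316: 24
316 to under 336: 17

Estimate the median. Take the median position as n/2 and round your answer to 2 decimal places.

273.14

Cumulative frequencies: 10, 23, 35, 48, 69, 91, 115, 132
n = 132; position = n/2 = 66.
This falls in the class 256 to under 276: L = 256, F = 48, f = 21, h = 20.
Median ≈ 256 + ((66 − 48) / 21) × 20 = 273.1429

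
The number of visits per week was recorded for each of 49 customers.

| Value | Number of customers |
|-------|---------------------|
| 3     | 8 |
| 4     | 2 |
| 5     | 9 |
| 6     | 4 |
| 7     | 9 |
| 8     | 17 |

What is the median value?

Cumulative frequencies: 8, 10, 19, 23, 32, 49
n = 49, so the median is the value in position (n+1)/2 = 25.
Position 25 falls at value 7.

7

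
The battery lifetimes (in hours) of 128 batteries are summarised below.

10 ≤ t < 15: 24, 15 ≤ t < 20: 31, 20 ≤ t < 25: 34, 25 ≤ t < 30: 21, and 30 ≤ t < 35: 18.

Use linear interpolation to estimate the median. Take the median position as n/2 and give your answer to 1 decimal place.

21.3

Cumulative frequencies: 24, 55, 89, 110, 128
n = 128; position = n/2 = 64.
This falls in the class 20 ≤ t < 25: L = 20, F = 55, f = 34, h = 5.
Median ≈ 20 + ((64 − 55) / 34) × 5 = 21.3235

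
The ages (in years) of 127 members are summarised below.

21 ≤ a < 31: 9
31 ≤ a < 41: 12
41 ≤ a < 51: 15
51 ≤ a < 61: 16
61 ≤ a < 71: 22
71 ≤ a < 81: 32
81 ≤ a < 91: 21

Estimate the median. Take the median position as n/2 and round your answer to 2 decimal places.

66.23

Cumulative frequencies: 9, 21, 36, 52, 74, 106, 127
n = 127; position = n/2 = 63.5.
This falls in the class 61 ≤ a < 71: L = 61, F = 52, f = 22, h = 10.
Median ≈ 61 + ((63.5 − 52) / 22) × 10 = 66.2273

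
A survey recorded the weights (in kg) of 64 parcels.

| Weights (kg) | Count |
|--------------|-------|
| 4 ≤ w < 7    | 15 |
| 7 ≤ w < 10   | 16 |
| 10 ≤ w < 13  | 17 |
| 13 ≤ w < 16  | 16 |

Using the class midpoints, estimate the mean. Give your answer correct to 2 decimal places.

10.09

Midpoints: 5.5, 8.5, 11.5, 14.5
Σfm = 15×5.5 + 16×8.5 + 17×11.5 + 16×14.5 = 646
n = Σf = 64
Mean = 646 / 64 = 10.0938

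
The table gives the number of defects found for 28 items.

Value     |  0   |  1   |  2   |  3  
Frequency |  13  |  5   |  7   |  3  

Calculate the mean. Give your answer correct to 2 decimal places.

Values: 0, 1, 2, 3
Σfx = 13×0 + 5×1 + 7×2 + 3×3 = 28
n = Σf = 28
Mean = 28 / 28 = 1.0000

1.00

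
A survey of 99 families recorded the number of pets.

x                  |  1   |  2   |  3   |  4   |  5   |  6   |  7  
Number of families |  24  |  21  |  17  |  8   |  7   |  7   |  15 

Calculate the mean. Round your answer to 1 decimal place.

3.3

Values: 1, 2, 3, 4, 5, 6, 7
Σfx = 24×1 + 21×2 + 17×3 + 8×4 + 7×5 + 7×6 + 15×7 = 331
n = Σf = 99
Mean = 331 / 99 = 3.3434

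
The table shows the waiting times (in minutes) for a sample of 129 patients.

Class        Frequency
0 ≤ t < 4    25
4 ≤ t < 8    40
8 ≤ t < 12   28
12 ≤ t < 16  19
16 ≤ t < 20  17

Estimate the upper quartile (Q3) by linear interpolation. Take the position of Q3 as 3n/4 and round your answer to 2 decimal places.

12.79

Cumulative frequencies: 25, 65, 93, 112, 129
n = 129; position = 3n/4 = 96.75.
This falls in the class 12 ≤ t < 16: L = 12, F = 93, f = 19, h = 4.
Upper quartile ≈ 12 + ((96.75 − 93) / 19) × 4 = 12.7895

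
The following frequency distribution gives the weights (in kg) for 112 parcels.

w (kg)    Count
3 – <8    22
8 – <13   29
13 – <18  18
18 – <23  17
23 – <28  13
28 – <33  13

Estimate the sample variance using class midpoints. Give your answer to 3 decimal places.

Midpoints: 5.5, 10.5, 15.5, 20.5, 25.5, 30.5
n = 112, Σfm = 1781, mean = 15.9018
Σfm² = 35878
Σf(m − x̄)² = Σfm² − (Σfm)²/n = 35878 − 1781²/112 = 7556.9196
Sample variance = 7556.9196 / 111 = 68.0804

68.080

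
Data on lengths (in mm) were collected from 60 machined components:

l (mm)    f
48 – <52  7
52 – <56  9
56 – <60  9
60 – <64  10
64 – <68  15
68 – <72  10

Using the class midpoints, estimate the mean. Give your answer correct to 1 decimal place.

Midpoints: 50, 54, 58, 62, 66, 70
Σfm = 7×50 + 9×54 + 9×58 + 10×62 + 15×66 + 10×70 = 3668
n = Σf = 60
Mean = 3668 / 60 = 61.1333

61.1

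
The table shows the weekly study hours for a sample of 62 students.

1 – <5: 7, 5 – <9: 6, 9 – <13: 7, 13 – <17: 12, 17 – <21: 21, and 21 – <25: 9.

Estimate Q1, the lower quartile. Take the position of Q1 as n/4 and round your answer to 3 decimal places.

Cumulative frequencies: 7, 13, 20, 32, 53, 62
n = 62; position = n/4 = 15.5.
This falls in the class 9 – <13: L = 9, F = 13, f = 7, h = 4.
Lower quartile ≈ 9 + ((15.5 − 13) / 7) × 4 = 10.4286

10.429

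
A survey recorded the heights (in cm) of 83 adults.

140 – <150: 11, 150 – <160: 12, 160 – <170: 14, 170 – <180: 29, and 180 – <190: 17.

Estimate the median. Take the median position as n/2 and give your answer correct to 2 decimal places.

Cumulative frequencies: 11, 23, 37, 66, 83
n = 83; position = n/2 = 41.5.
This falls in the class 170 – <180: L = 170, F = 37, f = 29, h = 10.
Median ≈ 170 + ((41.5 − 37) / 29) × 10 = 171.5517

171.55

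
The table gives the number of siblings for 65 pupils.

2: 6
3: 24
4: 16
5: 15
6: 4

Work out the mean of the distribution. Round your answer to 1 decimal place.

Values: 2, 3, 4, 5, 6
Σfx = 6×2 + 24×3 + 16×4 + 15×5 + 4×6 = 247
n = Σf = 65
Mean = 247 / 65 = 3.8000

3.8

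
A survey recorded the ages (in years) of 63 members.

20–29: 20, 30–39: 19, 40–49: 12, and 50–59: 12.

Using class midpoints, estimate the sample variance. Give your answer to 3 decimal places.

122.478

Midpoints: 24.5, 34.5, 44.5, 54.5
n = 63, Σfm = 2333.5, mean = 37.0397
Σfm² = 94025.75
Σf(m − x̄)² = Σfm² − (Σfm)²/n = 94025.75 − 2333.5²/63 = 7593.6508
Sample variance = 7593.6508 / 62 = 122.4782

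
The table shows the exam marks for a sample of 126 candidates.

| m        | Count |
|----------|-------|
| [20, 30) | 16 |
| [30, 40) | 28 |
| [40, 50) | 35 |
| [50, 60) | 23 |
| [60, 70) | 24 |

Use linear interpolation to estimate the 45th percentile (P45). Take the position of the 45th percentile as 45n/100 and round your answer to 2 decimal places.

43.63

Cumulative frequencies: 16, 44, 79, 102, 126
n = 126; position = 45n/100 = 56.7.
This falls in the class [40, 50): L = 40, F = 44, f = 35, h = 10.
45th percentile ≈ 40 + ((56.7 − 44) / 35) × 10 = 43.6286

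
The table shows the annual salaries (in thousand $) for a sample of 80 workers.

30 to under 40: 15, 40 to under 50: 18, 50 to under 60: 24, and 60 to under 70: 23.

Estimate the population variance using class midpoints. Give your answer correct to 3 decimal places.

116.484

Midpoints: 35, 45, 55, 65
n = 80, Σfm = 4150, mean = 51.8750
Σfm² = 224600
Σf(m − x̄)² = Σfm² − (Σfm)²/n = 224600 − 4150²/80 = 9318.7500
Population variance = 9318.7500 / 80 = 116.4844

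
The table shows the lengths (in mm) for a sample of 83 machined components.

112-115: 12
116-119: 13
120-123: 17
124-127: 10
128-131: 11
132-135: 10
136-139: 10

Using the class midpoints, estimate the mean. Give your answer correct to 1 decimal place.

Midpoints: 113.5, 117.5, 121.5, 125.5, 129.5, 133.5, 137.5
Σfm = 12×113.5 + 13×117.5 + 17×121.5 + 10×125.5 + 11×129.5 + 10×133.5 + 10×137.5 = 10344.5
n = Σf = 83
Mean = 10344.5 / 83 = 124.6325

124.6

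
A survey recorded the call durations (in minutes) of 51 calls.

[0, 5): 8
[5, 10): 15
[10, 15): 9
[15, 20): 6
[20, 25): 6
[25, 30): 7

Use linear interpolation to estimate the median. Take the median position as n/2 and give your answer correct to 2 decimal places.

11.39

Cumulative frequencies: 8, 23, 32, 38, 44, 51
n = 51; position = n/2 = 25.5.
This falls in the class [10, 15): L = 10, F = 23, f = 9, h = 5.
Median ≈ 10 + ((25.5 − 23) / 9) × 5 = 11.3889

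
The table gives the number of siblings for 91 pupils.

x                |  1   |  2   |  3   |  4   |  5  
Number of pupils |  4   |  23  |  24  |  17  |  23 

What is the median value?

3

Cumulative frequencies: 4, 27, 51, 68, 91
n = 91, so the median is the value in position (n+1)/2 = 46.
Position 46 falls at value 3.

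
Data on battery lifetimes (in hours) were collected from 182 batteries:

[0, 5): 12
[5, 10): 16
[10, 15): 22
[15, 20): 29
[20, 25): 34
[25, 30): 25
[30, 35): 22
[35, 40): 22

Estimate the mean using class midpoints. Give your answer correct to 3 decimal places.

21.566

Midpoints: 2.5, 7.5, 12.5, 17.5, 22.5, 27.5, 32.5, 37.5
Σfm = 12×2.5 + 16×7.5 + 22×12.5 + 29×17.5 + 34×22.5 + 25×27.5 + 22×32.5 + 22×37.5 = 3925
n = Σf = 182
Mean = 3925 / 182 = 21.5659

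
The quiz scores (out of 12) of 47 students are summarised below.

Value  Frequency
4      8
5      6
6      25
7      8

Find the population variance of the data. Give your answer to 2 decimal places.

Values: 4, 5, 6, 7
n = 47, Σfx = 268, mean = 5.7021
Σfx² = 1570
Σf(x − x̄)² = Σfx² − (Σfx)²/n = 1570 − 268²/47 = 41.8298
Population variance = 41.8298 / 47 = 0.8900

0.89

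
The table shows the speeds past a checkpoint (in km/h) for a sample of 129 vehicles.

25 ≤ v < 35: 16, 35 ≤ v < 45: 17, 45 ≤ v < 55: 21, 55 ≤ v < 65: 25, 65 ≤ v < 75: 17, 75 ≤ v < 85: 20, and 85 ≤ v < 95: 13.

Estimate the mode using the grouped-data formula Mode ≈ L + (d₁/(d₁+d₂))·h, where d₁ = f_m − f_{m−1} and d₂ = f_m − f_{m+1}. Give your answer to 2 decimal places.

58.33

Modal class: 55 ≤ v < 65 (highest frequency 25).
d₁ = 25 − 21 = 4, d₂ = 25 − 17 = 8
Mode ≈ 55 + (4/(4+8)) × 10 = 55 + 3.3333 = 58.3333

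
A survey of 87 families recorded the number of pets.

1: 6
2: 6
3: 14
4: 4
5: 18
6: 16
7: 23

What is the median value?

5

Cumulative frequencies: 6, 12, 26, 30, 48, 64, 87
n = 87, so the median is the value in position (n+1)/2 = 44.
Position 44 falls at value 5.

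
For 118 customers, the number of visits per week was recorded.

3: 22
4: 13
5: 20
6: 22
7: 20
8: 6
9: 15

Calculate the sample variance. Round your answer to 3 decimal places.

3.749

Values: 3, 4, 5, 6, 7, 8, 9
n = 118, Σfx = 673, mean = 5.7034
Σfx² = 4277
Σf(x − x̄)² = Σfx² − (Σfx)²/n = 4277 − 673²/118 = 438.6186
Sample variance = 438.6186 / 117 = 3.7489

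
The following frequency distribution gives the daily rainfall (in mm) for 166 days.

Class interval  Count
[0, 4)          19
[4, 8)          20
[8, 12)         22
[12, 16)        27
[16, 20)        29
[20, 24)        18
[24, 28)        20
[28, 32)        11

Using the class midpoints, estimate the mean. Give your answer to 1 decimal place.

15.2

Midpoints: 2, 6, 10, 14, 18, 22, 26, 30
Σfm = 19×2 + 20×6 + 22×10 + 27×14 + 29×18 + 18×22 + 20×26 + 11×30 = 2524
n = Σf = 166
Mean = 2524 / 166 = 15.2048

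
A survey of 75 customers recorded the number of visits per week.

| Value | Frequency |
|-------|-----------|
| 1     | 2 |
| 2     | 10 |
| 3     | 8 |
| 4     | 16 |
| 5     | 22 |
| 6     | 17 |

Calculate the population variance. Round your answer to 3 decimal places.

1.994

Values: 1, 2, 3, 4, 5, 6
n = 75, Σfx = 322, mean = 4.2933
Σfx² = 1532
Σf(x − x̄)² = Σfx² − (Σfx)²/n = 1532 − 322²/75 = 149.5467
Population variance = 149.5467 / 75 = 1.9940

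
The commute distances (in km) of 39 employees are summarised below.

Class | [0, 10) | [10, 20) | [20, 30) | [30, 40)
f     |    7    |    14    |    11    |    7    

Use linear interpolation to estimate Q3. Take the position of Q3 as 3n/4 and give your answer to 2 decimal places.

27.50

Cumulative frequencies: 7, 21, 32, 39
n = 39; position = 3n/4 = 29.25.
This falls in the class [20, 30): L = 20, F = 21, f = 11, h = 10.
Upper quartile ≈ 20 + ((29.25 − 21) / 11) × 10 = 27.5000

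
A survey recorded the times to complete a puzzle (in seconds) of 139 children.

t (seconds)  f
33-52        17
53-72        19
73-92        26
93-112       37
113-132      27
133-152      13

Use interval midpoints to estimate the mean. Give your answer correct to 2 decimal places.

Midpoints: 42.5, 62.5, 82.5, 102.5, 122.5, 142.5
Σfm = 17×42.5 + 19×62.5 + 26×82.5 + 37×102.5 + 27×122.5 + 13×142.5 = 13007.5
n = Σf = 139
Mean = 13007.5 / 139 = 93.5791

93.58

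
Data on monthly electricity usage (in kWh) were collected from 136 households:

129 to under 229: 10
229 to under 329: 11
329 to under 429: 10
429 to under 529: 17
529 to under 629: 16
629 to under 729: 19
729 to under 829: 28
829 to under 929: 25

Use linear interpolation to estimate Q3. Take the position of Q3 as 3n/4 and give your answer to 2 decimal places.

Cumulative frequencies: 10, 21, 31, 48, 64, 83, 111, 136
n = 136; position = 3n/4 = 102.
This falls in the class 729 to under 829: L = 729, F = 83, f = 28, h = 100.
Upper quartile ≈ 729 + ((102 − 83) / 28) × 100 = 796.8571

796.86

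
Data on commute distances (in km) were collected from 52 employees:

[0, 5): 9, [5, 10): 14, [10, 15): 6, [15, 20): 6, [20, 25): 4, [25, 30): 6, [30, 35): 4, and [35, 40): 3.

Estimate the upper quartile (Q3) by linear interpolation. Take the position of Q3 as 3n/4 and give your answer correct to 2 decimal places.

Cumulative frequencies: 9, 23, 29, 35, 39, 45, 49, 52
n = 52; position = 3n/4 = 39.
This falls in the class [20, 25): L = 20, F = 35, f = 4, h = 5.
Upper quartile ≈ 20 + ((39 − 35) / 4) × 5 = 25.0000

25.00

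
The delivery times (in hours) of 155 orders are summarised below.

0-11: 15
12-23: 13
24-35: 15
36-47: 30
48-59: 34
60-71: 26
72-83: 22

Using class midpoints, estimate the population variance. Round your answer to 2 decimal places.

473.71

Midpoints: 5.5, 17.5, 29.5, 41.5, 53.5, 65.5, 77.5
n = 155, Σfm = 7224.5, mean = 46.6097
Σfm² = 410156.75
Σf(m − x̄)² = Σfm² − (Σfm)²/n = 410156.75 − 7224.5²/155 = 73425.1355
Population variance = 73425.1355 / 155 = 473.7106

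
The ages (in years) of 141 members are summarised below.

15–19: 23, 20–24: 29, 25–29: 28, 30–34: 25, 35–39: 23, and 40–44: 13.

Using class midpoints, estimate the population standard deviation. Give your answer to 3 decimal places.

Midpoints: 17, 22, 27, 32, 37, 42
n = 141, Σfm = 3982, mean = 28.2411
Σfm² = 121114
Σf(m − x̄)² = Σfm² − (Σfm)²/n = 121114 − 3982²/141 = 8657.8014
Population variance = 8657.8014 / 141 = 61.4028
Standard deviation = √61.4028 = 7.8360

7.836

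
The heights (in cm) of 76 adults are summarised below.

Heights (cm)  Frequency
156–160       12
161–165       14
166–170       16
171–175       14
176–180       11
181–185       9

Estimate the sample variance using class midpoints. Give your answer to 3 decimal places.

Midpoints: 158, 163, 168, 173, 178, 183
n = 76, Σfm = 12893, mean = 169.6447
Σfm² = 2192049
Σf(m − x̄)² = Σfm² − (Σfm)²/n = 2192049 − 12893²/76 = 4819.4079
Sample variance = 4819.4079 / 75 = 64.2588

64.259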